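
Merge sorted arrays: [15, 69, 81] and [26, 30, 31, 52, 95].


Take 15 from A
Take 26 from B
Take 30 from B
Take 31 from B
Take 52 from B
Take 69 from A
Take 81 from A

Merged: [15, 26, 30, 31, 52, 69, 81, 95]


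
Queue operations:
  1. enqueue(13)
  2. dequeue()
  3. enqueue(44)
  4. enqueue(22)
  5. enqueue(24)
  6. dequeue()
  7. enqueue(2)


enqueue(13) -> [13]
dequeue()->13, []
enqueue(44) -> [44]
enqueue(22) -> [44, 22]
enqueue(24) -> [44, 22, 24]
dequeue()->44, [22, 24]
enqueue(2) -> [22, 24, 2]

Final queue: [22, 24, 2]


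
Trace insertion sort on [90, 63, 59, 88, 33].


Initial: [90, 63, 59, 88, 33]
Insert 63: [63, 90, 59, 88, 33]
Insert 59: [59, 63, 90, 88, 33]
Insert 88: [59, 63, 88, 90, 33]
Insert 33: [33, 59, 63, 88, 90]

Sorted: [33, 59, 63, 88, 90]


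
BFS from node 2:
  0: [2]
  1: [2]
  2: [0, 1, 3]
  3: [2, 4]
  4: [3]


Visit 2, enqueue [0, 1, 3]
Visit 0, enqueue []
Visit 1, enqueue []
Visit 3, enqueue [4]
Visit 4, enqueue []

BFS order: [2, 0, 1, 3, 4]


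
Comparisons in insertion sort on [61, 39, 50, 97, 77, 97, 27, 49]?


Algorithm: insertion sort
Input: [61, 39, 50, 97, 77, 97, 27, 49]
Sorted: [27, 39, 49, 50, 61, 77, 97, 97]

19


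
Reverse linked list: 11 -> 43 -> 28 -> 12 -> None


Step 1: curr=11, set curr.next=prev(None) | reversed so far: 11
Step 2: curr=43, set curr.next=prev(11) | reversed so far: 43 -> 11
Step 3: curr=28, set curr.next=prev(43) | reversed so far: 28 -> 43 -> 11
Step 4: curr=12, set curr.next=prev(28) | reversed so far: 12 -> 28 -> 43 -> 11

12 -> 28 -> 43 -> 11 -> None


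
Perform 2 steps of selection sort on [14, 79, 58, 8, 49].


Initial: [14, 79, 58, 8, 49]
Step 1: min=8 at 3
  Swap: [8, 79, 58, 14, 49]
Step 2: min=14 at 3
  Swap: [8, 14, 58, 79, 49]

After 2 steps: [8, 14, 58, 79, 49]


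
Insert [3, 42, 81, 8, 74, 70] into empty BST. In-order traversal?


Insert 3: root
Insert 42: R from 3
Insert 81: R from 3 -> R from 42
Insert 8: R from 3 -> L from 42
Insert 74: R from 3 -> R from 42 -> L from 81
Insert 70: R from 3 -> R from 42 -> L from 81 -> L from 74

In-order: [3, 8, 42, 70, 74, 81]


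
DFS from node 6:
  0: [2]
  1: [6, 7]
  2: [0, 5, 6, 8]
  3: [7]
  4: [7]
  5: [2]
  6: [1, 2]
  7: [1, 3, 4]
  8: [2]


Visit 6, push [2, 1]
Visit 1, push [7]
Visit 7, push [4, 3]
Visit 3, push []
Visit 4, push []
Visit 2, push [8, 5, 0]
Visit 0, push []
Visit 5, push []
Visit 8, push []

DFS order: [6, 1, 7, 3, 4, 2, 0, 5, 8]


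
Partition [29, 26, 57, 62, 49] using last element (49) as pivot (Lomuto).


Pivot: 49
  29 <= 49: advance i (no swap)
  26 <= 49: advance i (no swap)
Place pivot at 2: [29, 26, 49, 62, 57]

Partitioned: [29, 26, 49, 62, 57]


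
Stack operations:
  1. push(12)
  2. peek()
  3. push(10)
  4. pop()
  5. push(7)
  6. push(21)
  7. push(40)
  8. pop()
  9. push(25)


push(12) -> [12]
peek()->12
push(10) -> [12, 10]
pop()->10, [12]
push(7) -> [12, 7]
push(21) -> [12, 7, 21]
push(40) -> [12, 7, 21, 40]
pop()->40, [12, 7, 21]
push(25) -> [12, 7, 21, 25]

Final stack: [12, 7, 21, 25]


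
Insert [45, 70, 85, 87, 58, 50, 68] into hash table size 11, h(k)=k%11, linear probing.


Insert 45: h=1 -> slot 1
Insert 70: h=4 -> slot 4
Insert 85: h=8 -> slot 8
Insert 87: h=10 -> slot 10
Insert 58: h=3 -> slot 3
Insert 50: h=6 -> slot 6
Insert 68: h=2 -> slot 2

Table: [None, 45, 68, 58, 70, None, 50, None, 85, None, 87]


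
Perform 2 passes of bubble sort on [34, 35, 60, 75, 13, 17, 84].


Initial: [34, 35, 60, 75, 13, 17, 84]
Pass 1: [34, 35, 60, 13, 17, 75, 84] (2 swaps)
Pass 2: [34, 35, 13, 17, 60, 75, 84] (2 swaps)

After 2 passes: [34, 35, 13, 17, 60, 75, 84]


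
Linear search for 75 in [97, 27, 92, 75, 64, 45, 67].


i=0: 97!=75
i=1: 27!=75
i=2: 92!=75
i=3: 75==75 found!

Found at 3, 4 comps


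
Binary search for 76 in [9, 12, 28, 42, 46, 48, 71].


Step 1: lo=0, hi=6, mid=3, val=42
Step 2: lo=4, hi=6, mid=5, val=48
Step 3: lo=6, hi=6, mid=6, val=71

Not found


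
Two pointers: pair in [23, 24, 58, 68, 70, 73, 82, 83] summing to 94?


lo=0(23)+hi=7(83)=106
lo=0(23)+hi=6(82)=105
lo=0(23)+hi=5(73)=96
lo=0(23)+hi=4(70)=93
lo=1(24)+hi=4(70)=94

Yes: 24+70=94


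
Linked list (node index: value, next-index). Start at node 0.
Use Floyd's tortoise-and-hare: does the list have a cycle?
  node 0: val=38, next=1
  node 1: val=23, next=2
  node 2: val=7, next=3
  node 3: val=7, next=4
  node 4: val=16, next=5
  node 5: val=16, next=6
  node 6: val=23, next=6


Floyd's tortoise (slow, +1) and hare (fast, +2):
  init: slow=0, fast=0
  step 1: slow=1, fast=2
  step 2: slow=2, fast=4
  step 3: slow=3, fast=6
  step 4: slow=4, fast=6
  step 5: slow=5, fast=6
  step 6: slow=6, fast=6
  slow == fast at node 6: cycle detected

Cycle: yes


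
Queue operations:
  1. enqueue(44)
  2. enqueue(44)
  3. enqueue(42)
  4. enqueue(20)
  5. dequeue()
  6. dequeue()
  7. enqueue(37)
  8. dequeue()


enqueue(44) -> [44]
enqueue(44) -> [44, 44]
enqueue(42) -> [44, 44, 42]
enqueue(20) -> [44, 44, 42, 20]
dequeue()->44, [44, 42, 20]
dequeue()->44, [42, 20]
enqueue(37) -> [42, 20, 37]
dequeue()->42, [20, 37]

Final queue: [20, 37]


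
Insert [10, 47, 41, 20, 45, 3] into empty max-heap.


Insert 10: [10]
Insert 47: [47, 10]
Insert 41: [47, 10, 41]
Insert 20: [47, 20, 41, 10]
Insert 45: [47, 45, 41, 10, 20]
Insert 3: [47, 45, 41, 10, 20, 3]

Final heap: [47, 45, 41, 10, 20, 3]


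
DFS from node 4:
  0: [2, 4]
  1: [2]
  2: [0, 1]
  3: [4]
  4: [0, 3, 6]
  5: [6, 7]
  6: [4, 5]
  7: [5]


Visit 4, push [6, 3, 0]
Visit 0, push [2]
Visit 2, push [1]
Visit 1, push []
Visit 3, push []
Visit 6, push [5]
Visit 5, push [7]
Visit 7, push []

DFS order: [4, 0, 2, 1, 3, 6, 5, 7]


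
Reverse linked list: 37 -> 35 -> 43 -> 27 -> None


Step 1: curr=37, set curr.next=prev(None) | reversed so far: 37
Step 2: curr=35, set curr.next=prev(37) | reversed so far: 35 -> 37
Step 3: curr=43, set curr.next=prev(35) | reversed so far: 43 -> 35 -> 37
Step 4: curr=27, set curr.next=prev(43) | reversed so far: 27 -> 43 -> 35 -> 37

27 -> 43 -> 35 -> 37 -> None


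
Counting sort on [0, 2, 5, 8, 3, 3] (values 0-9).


Input: [0, 2, 5, 8, 3, 3]
Counts: [1, 0, 1, 2, 0, 1, 0, 0, 1, 0]

Sorted: [0, 2, 3, 3, 5, 8]


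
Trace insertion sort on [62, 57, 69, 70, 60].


Initial: [62, 57, 69, 70, 60]
Insert 57: [57, 62, 69, 70, 60]
Insert 69: [57, 62, 69, 70, 60]
Insert 70: [57, 62, 69, 70, 60]
Insert 60: [57, 60, 62, 69, 70]

Sorted: [57, 60, 62, 69, 70]


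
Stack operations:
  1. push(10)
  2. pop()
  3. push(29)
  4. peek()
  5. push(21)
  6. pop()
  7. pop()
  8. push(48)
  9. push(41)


push(10) -> [10]
pop()->10, []
push(29) -> [29]
peek()->29
push(21) -> [29, 21]
pop()->21, [29]
pop()->29, []
push(48) -> [48]
push(41) -> [48, 41]

Final stack: [48, 41]


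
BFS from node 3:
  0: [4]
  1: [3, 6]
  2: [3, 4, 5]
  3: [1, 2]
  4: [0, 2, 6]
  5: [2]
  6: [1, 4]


Visit 3, enqueue [1, 2]
Visit 1, enqueue [6]
Visit 2, enqueue [4, 5]
Visit 6, enqueue []
Visit 4, enqueue [0]
Visit 5, enqueue []
Visit 0, enqueue []

BFS order: [3, 1, 2, 6, 4, 5, 0]


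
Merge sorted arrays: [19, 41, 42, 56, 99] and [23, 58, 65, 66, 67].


Take 19 from A
Take 23 from B
Take 41 from A
Take 42 from A
Take 56 from A
Take 58 from B
Take 65 from B
Take 66 from B
Take 67 from B

Merged: [19, 23, 41, 42, 56, 58, 65, 66, 67, 99]


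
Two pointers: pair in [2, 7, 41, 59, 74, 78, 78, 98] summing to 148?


lo=0(2)+hi=7(98)=100
lo=1(7)+hi=7(98)=105
lo=2(41)+hi=7(98)=139
lo=3(59)+hi=7(98)=157
lo=3(59)+hi=6(78)=137
lo=4(74)+hi=6(78)=152
lo=4(74)+hi=5(78)=152

No pair found


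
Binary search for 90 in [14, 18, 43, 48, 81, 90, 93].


Step 1: lo=0, hi=6, mid=3, val=48
Step 2: lo=4, hi=6, mid=5, val=90

Found at index 5


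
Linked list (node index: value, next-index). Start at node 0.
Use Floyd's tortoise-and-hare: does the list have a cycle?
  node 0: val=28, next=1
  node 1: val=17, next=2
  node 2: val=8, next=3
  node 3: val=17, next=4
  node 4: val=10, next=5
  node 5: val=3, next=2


Floyd's tortoise (slow, +1) and hare (fast, +2):
  init: slow=0, fast=0
  step 1: slow=1, fast=2
  step 2: slow=2, fast=4
  step 3: slow=3, fast=2
  step 4: slow=4, fast=4
  slow == fast at node 4: cycle detected

Cycle: yes


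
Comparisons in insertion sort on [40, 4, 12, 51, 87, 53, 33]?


Algorithm: insertion sort
Input: [40, 4, 12, 51, 87, 53, 33]
Sorted: [4, 12, 33, 40, 51, 53, 87]

12


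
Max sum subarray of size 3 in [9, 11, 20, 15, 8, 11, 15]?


[0:3]: 40
[1:4]: 46
[2:5]: 43
[3:6]: 34
[4:7]: 34

Max: 46 at [1:4]


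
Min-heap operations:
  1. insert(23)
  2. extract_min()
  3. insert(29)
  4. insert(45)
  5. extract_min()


insert(23) -> [23]
extract_min()->23, []
insert(29) -> [29]
insert(45) -> [29, 45]
extract_min()->29, [45]

Final heap: [45]


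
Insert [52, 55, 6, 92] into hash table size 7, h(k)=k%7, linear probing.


Insert 52: h=3 -> slot 3
Insert 55: h=6 -> slot 6
Insert 6: h=6, 1 probes -> slot 0
Insert 92: h=1 -> slot 1

Table: [6, 92, None, 52, None, None, 55]


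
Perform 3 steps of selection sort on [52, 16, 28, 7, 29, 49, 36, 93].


Initial: [52, 16, 28, 7, 29, 49, 36, 93]
Step 1: min=7 at 3
  Swap: [7, 16, 28, 52, 29, 49, 36, 93]
Step 2: min=16 at 1
  Swap: [7, 16, 28, 52, 29, 49, 36, 93]
Step 3: min=28 at 2
  Swap: [7, 16, 28, 52, 29, 49, 36, 93]

After 3 steps: [7, 16, 28, 52, 29, 49, 36, 93]


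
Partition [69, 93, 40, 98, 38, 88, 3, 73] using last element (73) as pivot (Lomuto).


Pivot: 73
  69 <= 73: advance i (no swap)
  40 <= 73: swap -> [69, 40, 93, 98, 38, 88, 3, 73]
  38 <= 73: swap -> [69, 40, 38, 98, 93, 88, 3, 73]
  3 <= 73: swap -> [69, 40, 38, 3, 93, 88, 98, 73]
Place pivot at 4: [69, 40, 38, 3, 73, 88, 98, 93]

Partitioned: [69, 40, 38, 3, 73, 88, 98, 93]


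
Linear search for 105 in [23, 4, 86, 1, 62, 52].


i=0: 23!=105
i=1: 4!=105
i=2: 86!=105
i=3: 1!=105
i=4: 62!=105
i=5: 52!=105

Not found, 6 comps


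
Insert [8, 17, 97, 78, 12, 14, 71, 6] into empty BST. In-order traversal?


Insert 8: root
Insert 17: R from 8
Insert 97: R from 8 -> R from 17
Insert 78: R from 8 -> R from 17 -> L from 97
Insert 12: R from 8 -> L from 17
Insert 14: R from 8 -> L from 17 -> R from 12
Insert 71: R from 8 -> R from 17 -> L from 97 -> L from 78
Insert 6: L from 8

In-order: [6, 8, 12, 14, 17, 71, 78, 97]


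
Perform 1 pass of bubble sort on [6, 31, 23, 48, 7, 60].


Initial: [6, 31, 23, 48, 7, 60]
Pass 1: [6, 23, 31, 7, 48, 60] (2 swaps)

After 1 pass: [6, 23, 31, 7, 48, 60]


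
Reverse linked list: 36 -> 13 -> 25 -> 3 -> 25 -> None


Step 1: curr=36, set curr.next=prev(None) | reversed so far: 36
Step 2: curr=13, set curr.next=prev(36) | reversed so far: 13 -> 36
Step 3: curr=25, set curr.next=prev(13) | reversed so far: 25 -> 13 -> 36
Step 4: curr=3, set curr.next=prev(25) | reversed so far: 3 -> 25 -> 13 -> 36
Step 5: curr=25, set curr.next=prev(3) | reversed so far: 25 -> 3 -> 25 -> 13 -> 36

25 -> 3 -> 25 -> 13 -> 36 -> None


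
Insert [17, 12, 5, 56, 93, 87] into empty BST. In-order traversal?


Insert 17: root
Insert 12: L from 17
Insert 5: L from 17 -> L from 12
Insert 56: R from 17
Insert 93: R from 17 -> R from 56
Insert 87: R from 17 -> R from 56 -> L from 93

In-order: [5, 12, 17, 56, 87, 93]


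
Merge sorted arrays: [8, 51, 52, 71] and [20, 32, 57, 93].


Take 8 from A
Take 20 from B
Take 32 from B
Take 51 from A
Take 52 from A
Take 57 from B
Take 71 from A

Merged: [8, 20, 32, 51, 52, 57, 71, 93]


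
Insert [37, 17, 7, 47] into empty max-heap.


Insert 37: [37]
Insert 17: [37, 17]
Insert 7: [37, 17, 7]
Insert 47: [47, 37, 7, 17]

Final heap: [47, 37, 7, 17]


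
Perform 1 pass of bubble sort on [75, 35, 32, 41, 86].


Initial: [75, 35, 32, 41, 86]
Pass 1: [35, 32, 41, 75, 86] (3 swaps)

After 1 pass: [35, 32, 41, 75, 86]


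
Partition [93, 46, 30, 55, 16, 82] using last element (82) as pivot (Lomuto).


Pivot: 82
  46 <= 82: swap -> [46, 93, 30, 55, 16, 82]
  30 <= 82: swap -> [46, 30, 93, 55, 16, 82]
  55 <= 82: swap -> [46, 30, 55, 93, 16, 82]
  16 <= 82: swap -> [46, 30, 55, 16, 93, 82]
Place pivot at 4: [46, 30, 55, 16, 82, 93]

Partitioned: [46, 30, 55, 16, 82, 93]


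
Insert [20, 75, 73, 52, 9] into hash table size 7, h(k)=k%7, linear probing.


Insert 20: h=6 -> slot 6
Insert 75: h=5 -> slot 5
Insert 73: h=3 -> slot 3
Insert 52: h=3, 1 probes -> slot 4
Insert 9: h=2 -> slot 2

Table: [None, None, 9, 73, 52, 75, 20]


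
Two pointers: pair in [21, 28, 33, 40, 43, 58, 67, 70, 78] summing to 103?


lo=0(21)+hi=8(78)=99
lo=1(28)+hi=8(78)=106
lo=1(28)+hi=7(70)=98
lo=2(33)+hi=7(70)=103

Yes: 33+70=103


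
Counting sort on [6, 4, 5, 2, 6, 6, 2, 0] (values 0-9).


Input: [6, 4, 5, 2, 6, 6, 2, 0]
Counts: [1, 0, 2, 0, 1, 1, 3, 0, 0, 0]

Sorted: [0, 2, 2, 4, 5, 6, 6, 6]


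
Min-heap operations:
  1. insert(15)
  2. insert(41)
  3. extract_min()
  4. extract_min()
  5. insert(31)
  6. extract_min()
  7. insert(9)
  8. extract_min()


insert(15) -> [15]
insert(41) -> [15, 41]
extract_min()->15, [41]
extract_min()->41, []
insert(31) -> [31]
extract_min()->31, []
insert(9) -> [9]
extract_min()->9, []

Final heap: []


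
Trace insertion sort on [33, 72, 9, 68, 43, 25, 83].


Initial: [33, 72, 9, 68, 43, 25, 83]
Insert 72: [33, 72, 9, 68, 43, 25, 83]
Insert 9: [9, 33, 72, 68, 43, 25, 83]
Insert 68: [9, 33, 68, 72, 43, 25, 83]
Insert 43: [9, 33, 43, 68, 72, 25, 83]
Insert 25: [9, 25, 33, 43, 68, 72, 83]
Insert 83: [9, 25, 33, 43, 68, 72, 83]

Sorted: [9, 25, 33, 43, 68, 72, 83]


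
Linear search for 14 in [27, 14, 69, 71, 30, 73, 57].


i=0: 27!=14
i=1: 14==14 found!

Found at 1, 2 comps


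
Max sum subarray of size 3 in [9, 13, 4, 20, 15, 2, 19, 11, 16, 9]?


[0:3]: 26
[1:4]: 37
[2:5]: 39
[3:6]: 37
[4:7]: 36
[5:8]: 32
[6:9]: 46
[7:10]: 36

Max: 46 at [6:9]


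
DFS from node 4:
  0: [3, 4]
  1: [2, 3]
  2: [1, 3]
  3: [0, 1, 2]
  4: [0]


Visit 4, push [0]
Visit 0, push [3]
Visit 3, push [2, 1]
Visit 1, push [2]
Visit 2, push []

DFS order: [4, 0, 3, 1, 2]


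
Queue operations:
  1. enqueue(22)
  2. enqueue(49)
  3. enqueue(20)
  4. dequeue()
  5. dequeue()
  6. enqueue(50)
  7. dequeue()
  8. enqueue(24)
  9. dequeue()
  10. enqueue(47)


enqueue(22) -> [22]
enqueue(49) -> [22, 49]
enqueue(20) -> [22, 49, 20]
dequeue()->22, [49, 20]
dequeue()->49, [20]
enqueue(50) -> [20, 50]
dequeue()->20, [50]
enqueue(24) -> [50, 24]
dequeue()->50, [24]
enqueue(47) -> [24, 47]

Final queue: [24, 47]


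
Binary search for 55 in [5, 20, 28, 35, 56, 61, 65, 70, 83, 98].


Step 1: lo=0, hi=9, mid=4, val=56
Step 2: lo=0, hi=3, mid=1, val=20
Step 3: lo=2, hi=3, mid=2, val=28
Step 4: lo=3, hi=3, mid=3, val=35

Not found


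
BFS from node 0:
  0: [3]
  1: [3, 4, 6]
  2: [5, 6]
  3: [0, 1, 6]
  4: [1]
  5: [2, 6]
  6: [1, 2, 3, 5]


Visit 0, enqueue [3]
Visit 3, enqueue [1, 6]
Visit 1, enqueue [4]
Visit 6, enqueue [2, 5]
Visit 4, enqueue []
Visit 2, enqueue []
Visit 5, enqueue []

BFS order: [0, 3, 1, 6, 4, 2, 5]


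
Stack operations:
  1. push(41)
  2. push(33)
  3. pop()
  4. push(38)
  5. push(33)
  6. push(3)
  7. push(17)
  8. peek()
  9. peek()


push(41) -> [41]
push(33) -> [41, 33]
pop()->33, [41]
push(38) -> [41, 38]
push(33) -> [41, 38, 33]
push(3) -> [41, 38, 33, 3]
push(17) -> [41, 38, 33, 3, 17]
peek()->17
peek()->17

Final stack: [41, 38, 33, 3, 17]


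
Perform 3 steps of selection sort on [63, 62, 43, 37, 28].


Initial: [63, 62, 43, 37, 28]
Step 1: min=28 at 4
  Swap: [28, 62, 43, 37, 63]
Step 2: min=37 at 3
  Swap: [28, 37, 43, 62, 63]
Step 3: min=43 at 2
  Swap: [28, 37, 43, 62, 63]

After 3 steps: [28, 37, 43, 62, 63]


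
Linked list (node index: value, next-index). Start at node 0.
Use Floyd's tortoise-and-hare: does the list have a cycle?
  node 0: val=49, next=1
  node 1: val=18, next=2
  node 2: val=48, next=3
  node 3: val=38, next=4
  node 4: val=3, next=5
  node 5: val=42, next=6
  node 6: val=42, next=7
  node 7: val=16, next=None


Floyd's tortoise (slow, +1) and hare (fast, +2):
  init: slow=0, fast=0
  step 1: slow=1, fast=2
  step 2: slow=2, fast=4
  step 3: slow=3, fast=6
  step 4: fast 6->7->None, no cycle

Cycle: no


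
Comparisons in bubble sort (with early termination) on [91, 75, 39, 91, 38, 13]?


Algorithm: bubble sort (with early termination)
Input: [91, 75, 39, 91, 38, 13]
Sorted: [13, 38, 39, 75, 91, 91]

15


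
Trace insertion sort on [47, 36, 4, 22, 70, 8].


Initial: [47, 36, 4, 22, 70, 8]
Insert 36: [36, 47, 4, 22, 70, 8]
Insert 4: [4, 36, 47, 22, 70, 8]
Insert 22: [4, 22, 36, 47, 70, 8]
Insert 70: [4, 22, 36, 47, 70, 8]
Insert 8: [4, 8, 22, 36, 47, 70]

Sorted: [4, 8, 22, 36, 47, 70]


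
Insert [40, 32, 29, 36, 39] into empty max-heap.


Insert 40: [40]
Insert 32: [40, 32]
Insert 29: [40, 32, 29]
Insert 36: [40, 36, 29, 32]
Insert 39: [40, 39, 29, 32, 36]

Final heap: [40, 39, 29, 32, 36]


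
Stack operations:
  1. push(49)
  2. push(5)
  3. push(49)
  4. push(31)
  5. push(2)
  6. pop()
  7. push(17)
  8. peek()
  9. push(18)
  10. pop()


push(49) -> [49]
push(5) -> [49, 5]
push(49) -> [49, 5, 49]
push(31) -> [49, 5, 49, 31]
push(2) -> [49, 5, 49, 31, 2]
pop()->2, [49, 5, 49, 31]
push(17) -> [49, 5, 49, 31, 17]
peek()->17
push(18) -> [49, 5, 49, 31, 17, 18]
pop()->18, [49, 5, 49, 31, 17]

Final stack: [49, 5, 49, 31, 17]


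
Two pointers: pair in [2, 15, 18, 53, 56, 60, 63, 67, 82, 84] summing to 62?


lo=0(2)+hi=9(84)=86
lo=0(2)+hi=8(82)=84
lo=0(2)+hi=7(67)=69
lo=0(2)+hi=6(63)=65
lo=0(2)+hi=5(60)=62

Yes: 2+60=62


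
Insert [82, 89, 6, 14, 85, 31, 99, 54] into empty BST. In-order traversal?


Insert 82: root
Insert 89: R from 82
Insert 6: L from 82
Insert 14: L from 82 -> R from 6
Insert 85: R from 82 -> L from 89
Insert 31: L from 82 -> R from 6 -> R from 14
Insert 99: R from 82 -> R from 89
Insert 54: L from 82 -> R from 6 -> R from 14 -> R from 31

In-order: [6, 14, 31, 54, 82, 85, 89, 99]


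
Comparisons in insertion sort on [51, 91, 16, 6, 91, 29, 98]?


Algorithm: insertion sort
Input: [51, 91, 16, 6, 91, 29, 98]
Sorted: [6, 16, 29, 51, 91, 91, 98]

12


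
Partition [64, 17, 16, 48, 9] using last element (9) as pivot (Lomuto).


Pivot: 9
Place pivot at 0: [9, 17, 16, 48, 64]

Partitioned: [9, 17, 16, 48, 64]


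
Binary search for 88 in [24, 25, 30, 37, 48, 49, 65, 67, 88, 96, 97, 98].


Step 1: lo=0, hi=11, mid=5, val=49
Step 2: lo=6, hi=11, mid=8, val=88

Found at index 8


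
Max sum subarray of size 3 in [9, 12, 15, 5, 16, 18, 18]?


[0:3]: 36
[1:4]: 32
[2:5]: 36
[3:6]: 39
[4:7]: 52

Max: 52 at [4:7]


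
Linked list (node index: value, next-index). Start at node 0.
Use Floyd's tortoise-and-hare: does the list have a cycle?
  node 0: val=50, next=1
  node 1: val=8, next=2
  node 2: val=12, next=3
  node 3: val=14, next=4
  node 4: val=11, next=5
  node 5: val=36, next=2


Floyd's tortoise (slow, +1) and hare (fast, +2):
  init: slow=0, fast=0
  step 1: slow=1, fast=2
  step 2: slow=2, fast=4
  step 3: slow=3, fast=2
  step 4: slow=4, fast=4
  slow == fast at node 4: cycle detected

Cycle: yes


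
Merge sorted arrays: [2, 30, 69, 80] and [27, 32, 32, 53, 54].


Take 2 from A
Take 27 from B
Take 30 from A
Take 32 from B
Take 32 from B
Take 53 from B
Take 54 from B

Merged: [2, 27, 30, 32, 32, 53, 54, 69, 80]


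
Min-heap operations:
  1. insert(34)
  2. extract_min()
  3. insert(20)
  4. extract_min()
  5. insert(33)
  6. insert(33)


insert(34) -> [34]
extract_min()->34, []
insert(20) -> [20]
extract_min()->20, []
insert(33) -> [33]
insert(33) -> [33, 33]

Final heap: [33, 33]


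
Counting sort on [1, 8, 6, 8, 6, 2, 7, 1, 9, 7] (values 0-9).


Input: [1, 8, 6, 8, 6, 2, 7, 1, 9, 7]
Counts: [0, 2, 1, 0, 0, 0, 2, 2, 2, 1]

Sorted: [1, 1, 2, 6, 6, 7, 7, 8, 8, 9]


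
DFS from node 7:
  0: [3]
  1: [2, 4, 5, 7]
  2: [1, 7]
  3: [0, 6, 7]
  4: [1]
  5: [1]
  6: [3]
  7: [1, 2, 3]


Visit 7, push [3, 2, 1]
Visit 1, push [5, 4, 2]
Visit 2, push []
Visit 4, push []
Visit 5, push []
Visit 3, push [6, 0]
Visit 0, push []
Visit 6, push []

DFS order: [7, 1, 2, 4, 5, 3, 0, 6]


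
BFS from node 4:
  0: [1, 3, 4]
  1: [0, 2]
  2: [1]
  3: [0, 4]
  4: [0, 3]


Visit 4, enqueue [0, 3]
Visit 0, enqueue [1]
Visit 3, enqueue []
Visit 1, enqueue [2]
Visit 2, enqueue []

BFS order: [4, 0, 3, 1, 2]


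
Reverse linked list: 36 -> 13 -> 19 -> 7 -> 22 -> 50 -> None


Step 1: curr=36, set curr.next=prev(None) | reversed so far: 36
Step 2: curr=13, set curr.next=prev(36) | reversed so far: 13 -> 36
Step 3: curr=19, set curr.next=prev(13) | reversed so far: 19 -> 13 -> 36
Step 4: curr=7, set curr.next=prev(19) | reversed so far: 7 -> 19 -> 13 -> 36
Step 5: curr=22, set curr.next=prev(7) | reversed so far: 22 -> 7 -> 19 -> 13 -> 36
Step 6: curr=50, set curr.next=prev(22) | reversed so far: 50 -> 22 -> 7 -> 19 -> 13 -> 36

50 -> 22 -> 7 -> 19 -> 13 -> 36 -> None


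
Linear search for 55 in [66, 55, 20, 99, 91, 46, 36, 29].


i=0: 66!=55
i=1: 55==55 found!

Found at 1, 2 comps


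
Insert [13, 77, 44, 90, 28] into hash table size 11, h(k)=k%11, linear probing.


Insert 13: h=2 -> slot 2
Insert 77: h=0 -> slot 0
Insert 44: h=0, 1 probes -> slot 1
Insert 90: h=2, 1 probes -> slot 3
Insert 28: h=6 -> slot 6

Table: [77, 44, 13, 90, None, None, 28, None, None, None, None]


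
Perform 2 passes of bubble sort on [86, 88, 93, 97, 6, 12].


Initial: [86, 88, 93, 97, 6, 12]
Pass 1: [86, 88, 93, 6, 12, 97] (2 swaps)
Pass 2: [86, 88, 6, 12, 93, 97] (2 swaps)

After 2 passes: [86, 88, 6, 12, 93, 97]


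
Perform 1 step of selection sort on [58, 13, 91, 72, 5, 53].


Initial: [58, 13, 91, 72, 5, 53]
Step 1: min=5 at 4
  Swap: [5, 13, 91, 72, 58, 53]

After 1 step: [5, 13, 91, 72, 58, 53]


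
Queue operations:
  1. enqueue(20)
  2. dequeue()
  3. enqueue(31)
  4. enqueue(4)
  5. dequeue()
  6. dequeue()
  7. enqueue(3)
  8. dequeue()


enqueue(20) -> [20]
dequeue()->20, []
enqueue(31) -> [31]
enqueue(4) -> [31, 4]
dequeue()->31, [4]
dequeue()->4, []
enqueue(3) -> [3]
dequeue()->3, []

Final queue: []


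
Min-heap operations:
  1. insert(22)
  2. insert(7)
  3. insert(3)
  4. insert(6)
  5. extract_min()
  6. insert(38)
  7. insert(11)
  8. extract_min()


insert(22) -> [22]
insert(7) -> [7, 22]
insert(3) -> [3, 22, 7]
insert(6) -> [3, 6, 7, 22]
extract_min()->3, [6, 22, 7]
insert(38) -> [6, 22, 7, 38]
insert(11) -> [6, 11, 7, 38, 22]
extract_min()->6, [7, 11, 22, 38]

Final heap: [7, 11, 22, 38]


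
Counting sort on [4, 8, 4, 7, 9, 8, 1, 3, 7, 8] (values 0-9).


Input: [4, 8, 4, 7, 9, 8, 1, 3, 7, 8]
Counts: [0, 1, 0, 1, 2, 0, 0, 2, 3, 1]

Sorted: [1, 3, 4, 4, 7, 7, 8, 8, 8, 9]


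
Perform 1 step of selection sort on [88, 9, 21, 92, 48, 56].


Initial: [88, 9, 21, 92, 48, 56]
Step 1: min=9 at 1
  Swap: [9, 88, 21, 92, 48, 56]

After 1 step: [9, 88, 21, 92, 48, 56]


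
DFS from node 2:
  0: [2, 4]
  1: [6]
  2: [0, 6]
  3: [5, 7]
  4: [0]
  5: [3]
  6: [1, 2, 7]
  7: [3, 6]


Visit 2, push [6, 0]
Visit 0, push [4]
Visit 4, push []
Visit 6, push [7, 1]
Visit 1, push []
Visit 7, push [3]
Visit 3, push [5]
Visit 5, push []

DFS order: [2, 0, 4, 6, 1, 7, 3, 5]


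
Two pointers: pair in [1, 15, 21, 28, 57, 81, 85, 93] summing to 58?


lo=0(1)+hi=7(93)=94
lo=0(1)+hi=6(85)=86
lo=0(1)+hi=5(81)=82
lo=0(1)+hi=4(57)=58

Yes: 1+57=58


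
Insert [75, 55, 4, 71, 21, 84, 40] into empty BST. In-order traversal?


Insert 75: root
Insert 55: L from 75
Insert 4: L from 75 -> L from 55
Insert 71: L from 75 -> R from 55
Insert 21: L from 75 -> L from 55 -> R from 4
Insert 84: R from 75
Insert 40: L from 75 -> L from 55 -> R from 4 -> R from 21

In-order: [4, 21, 40, 55, 71, 75, 84]


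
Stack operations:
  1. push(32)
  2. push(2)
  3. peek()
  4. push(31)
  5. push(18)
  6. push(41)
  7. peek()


push(32) -> [32]
push(2) -> [32, 2]
peek()->2
push(31) -> [32, 2, 31]
push(18) -> [32, 2, 31, 18]
push(41) -> [32, 2, 31, 18, 41]
peek()->41

Final stack: [32, 2, 31, 18, 41]


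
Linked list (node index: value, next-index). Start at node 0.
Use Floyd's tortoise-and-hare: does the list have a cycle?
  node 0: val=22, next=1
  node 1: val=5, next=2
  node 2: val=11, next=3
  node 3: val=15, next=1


Floyd's tortoise (slow, +1) and hare (fast, +2):
  init: slow=0, fast=0
  step 1: slow=1, fast=2
  step 2: slow=2, fast=1
  step 3: slow=3, fast=3
  slow == fast at node 3: cycle detected

Cycle: yes


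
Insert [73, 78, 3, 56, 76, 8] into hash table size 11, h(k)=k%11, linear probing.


Insert 73: h=7 -> slot 7
Insert 78: h=1 -> slot 1
Insert 3: h=3 -> slot 3
Insert 56: h=1, 1 probes -> slot 2
Insert 76: h=10 -> slot 10
Insert 8: h=8 -> slot 8

Table: [None, 78, 56, 3, None, None, None, 73, 8, None, 76]


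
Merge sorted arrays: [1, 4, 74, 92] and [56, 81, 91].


Take 1 from A
Take 4 from A
Take 56 from B
Take 74 from A
Take 81 from B
Take 91 from B

Merged: [1, 4, 56, 74, 81, 91, 92]


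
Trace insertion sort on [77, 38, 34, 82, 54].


Initial: [77, 38, 34, 82, 54]
Insert 38: [38, 77, 34, 82, 54]
Insert 34: [34, 38, 77, 82, 54]
Insert 82: [34, 38, 77, 82, 54]
Insert 54: [34, 38, 54, 77, 82]

Sorted: [34, 38, 54, 77, 82]


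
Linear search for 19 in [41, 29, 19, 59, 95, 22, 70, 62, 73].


i=0: 41!=19
i=1: 29!=19
i=2: 19==19 found!

Found at 2, 3 comps


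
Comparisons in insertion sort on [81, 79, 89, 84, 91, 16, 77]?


Algorithm: insertion sort
Input: [81, 79, 89, 84, 91, 16, 77]
Sorted: [16, 77, 79, 81, 84, 89, 91]

16


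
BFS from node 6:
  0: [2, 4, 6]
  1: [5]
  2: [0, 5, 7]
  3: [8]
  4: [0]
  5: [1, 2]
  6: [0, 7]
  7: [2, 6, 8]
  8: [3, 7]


Visit 6, enqueue [0, 7]
Visit 0, enqueue [2, 4]
Visit 7, enqueue [8]
Visit 2, enqueue [5]
Visit 4, enqueue []
Visit 8, enqueue [3]
Visit 5, enqueue [1]
Visit 3, enqueue []
Visit 1, enqueue []

BFS order: [6, 0, 7, 2, 4, 8, 5, 3, 1]


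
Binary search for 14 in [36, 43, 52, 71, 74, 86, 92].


Step 1: lo=0, hi=6, mid=3, val=71
Step 2: lo=0, hi=2, mid=1, val=43
Step 3: lo=0, hi=0, mid=0, val=36

Not found


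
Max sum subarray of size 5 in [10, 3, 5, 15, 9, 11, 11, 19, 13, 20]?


[0:5]: 42
[1:6]: 43
[2:7]: 51
[3:8]: 65
[4:9]: 63
[5:10]: 74

Max: 74 at [5:10]


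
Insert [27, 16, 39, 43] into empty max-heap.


Insert 27: [27]
Insert 16: [27, 16]
Insert 39: [39, 16, 27]
Insert 43: [43, 39, 27, 16]

Final heap: [43, 39, 27, 16]


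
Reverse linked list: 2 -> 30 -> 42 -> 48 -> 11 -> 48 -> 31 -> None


Step 1: curr=2, set curr.next=prev(None) | reversed so far: 2
Step 2: curr=30, set curr.next=prev(2) | reversed so far: 30 -> 2
Step 3: curr=42, set curr.next=prev(30) | reversed so far: 42 -> 30 -> 2
Step 4: curr=48, set curr.next=prev(42) | reversed so far: 48 -> 42 -> 30 -> 2
Step 5: curr=11, set curr.next=prev(48) | reversed so far: 11 -> 48 -> 42 -> 30 -> 2
Step 6: curr=48, set curr.next=prev(11) | reversed so far: 48 -> 11 -> 48 -> 42 -> 30 -> 2
Step 7: curr=31, set curr.next=prev(48) | reversed so far: 31 -> 48 -> 11 -> 48 -> 42 -> 30 -> 2

31 -> 48 -> 11 -> 48 -> 42 -> 30 -> 2 -> None


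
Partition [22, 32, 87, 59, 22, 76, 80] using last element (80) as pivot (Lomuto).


Pivot: 80
  22 <= 80: advance i (no swap)
  32 <= 80: advance i (no swap)
  59 <= 80: swap -> [22, 32, 59, 87, 22, 76, 80]
  22 <= 80: swap -> [22, 32, 59, 22, 87, 76, 80]
  76 <= 80: swap -> [22, 32, 59, 22, 76, 87, 80]
Place pivot at 5: [22, 32, 59, 22, 76, 80, 87]

Partitioned: [22, 32, 59, 22, 76, 80, 87]


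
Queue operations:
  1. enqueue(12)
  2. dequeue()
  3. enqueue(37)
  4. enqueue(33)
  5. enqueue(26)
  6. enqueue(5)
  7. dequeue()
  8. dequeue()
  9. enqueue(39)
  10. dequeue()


enqueue(12) -> [12]
dequeue()->12, []
enqueue(37) -> [37]
enqueue(33) -> [37, 33]
enqueue(26) -> [37, 33, 26]
enqueue(5) -> [37, 33, 26, 5]
dequeue()->37, [33, 26, 5]
dequeue()->33, [26, 5]
enqueue(39) -> [26, 5, 39]
dequeue()->26, [5, 39]

Final queue: [5, 39]


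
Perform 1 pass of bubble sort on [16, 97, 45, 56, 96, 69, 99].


Initial: [16, 97, 45, 56, 96, 69, 99]
Pass 1: [16, 45, 56, 96, 69, 97, 99] (4 swaps)

After 1 pass: [16, 45, 56, 96, 69, 97, 99]


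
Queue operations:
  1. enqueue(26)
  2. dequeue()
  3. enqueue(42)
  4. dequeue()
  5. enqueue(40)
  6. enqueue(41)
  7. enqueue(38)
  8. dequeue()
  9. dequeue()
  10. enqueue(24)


enqueue(26) -> [26]
dequeue()->26, []
enqueue(42) -> [42]
dequeue()->42, []
enqueue(40) -> [40]
enqueue(41) -> [40, 41]
enqueue(38) -> [40, 41, 38]
dequeue()->40, [41, 38]
dequeue()->41, [38]
enqueue(24) -> [38, 24]

Final queue: [38, 24]


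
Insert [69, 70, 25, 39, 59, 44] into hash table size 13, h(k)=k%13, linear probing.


Insert 69: h=4 -> slot 4
Insert 70: h=5 -> slot 5
Insert 25: h=12 -> slot 12
Insert 39: h=0 -> slot 0
Insert 59: h=7 -> slot 7
Insert 44: h=5, 1 probes -> slot 6

Table: [39, None, None, None, 69, 70, 44, 59, None, None, None, None, 25]


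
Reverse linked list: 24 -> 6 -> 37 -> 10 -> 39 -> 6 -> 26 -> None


Step 1: curr=24, set curr.next=prev(None) | reversed so far: 24
Step 2: curr=6, set curr.next=prev(24) | reversed so far: 6 -> 24
Step 3: curr=37, set curr.next=prev(6) | reversed so far: 37 -> 6 -> 24
Step 4: curr=10, set curr.next=prev(37) | reversed so far: 10 -> 37 -> 6 -> 24
Step 5: curr=39, set curr.next=prev(10) | reversed so far: 39 -> 10 -> 37 -> 6 -> 24
Step 6: curr=6, set curr.next=prev(39) | reversed so far: 6 -> 39 -> 10 -> 37 -> 6 -> 24
Step 7: curr=26, set curr.next=prev(6) | reversed so far: 26 -> 6 -> 39 -> 10 -> 37 -> 6 -> 24

26 -> 6 -> 39 -> 10 -> 37 -> 6 -> 24 -> None


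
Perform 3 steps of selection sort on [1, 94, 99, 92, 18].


Initial: [1, 94, 99, 92, 18]
Step 1: min=1 at 0
  Swap: [1, 94, 99, 92, 18]
Step 2: min=18 at 4
  Swap: [1, 18, 99, 92, 94]
Step 3: min=92 at 3
  Swap: [1, 18, 92, 99, 94]

After 3 steps: [1, 18, 92, 99, 94]


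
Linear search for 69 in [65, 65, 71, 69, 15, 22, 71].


i=0: 65!=69
i=1: 65!=69
i=2: 71!=69
i=3: 69==69 found!

Found at 3, 4 comps


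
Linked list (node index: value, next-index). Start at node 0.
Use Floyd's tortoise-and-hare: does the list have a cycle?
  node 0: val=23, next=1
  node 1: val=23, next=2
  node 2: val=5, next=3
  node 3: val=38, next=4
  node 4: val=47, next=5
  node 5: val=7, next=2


Floyd's tortoise (slow, +1) and hare (fast, +2):
  init: slow=0, fast=0
  step 1: slow=1, fast=2
  step 2: slow=2, fast=4
  step 3: slow=3, fast=2
  step 4: slow=4, fast=4
  slow == fast at node 4: cycle detected

Cycle: yes


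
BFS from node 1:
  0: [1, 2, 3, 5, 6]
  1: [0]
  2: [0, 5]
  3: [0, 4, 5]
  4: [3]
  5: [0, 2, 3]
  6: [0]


Visit 1, enqueue [0]
Visit 0, enqueue [2, 3, 5, 6]
Visit 2, enqueue []
Visit 3, enqueue [4]
Visit 5, enqueue []
Visit 6, enqueue []
Visit 4, enqueue []

BFS order: [1, 0, 2, 3, 5, 6, 4]


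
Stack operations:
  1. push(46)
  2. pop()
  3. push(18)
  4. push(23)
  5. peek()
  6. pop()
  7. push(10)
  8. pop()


push(46) -> [46]
pop()->46, []
push(18) -> [18]
push(23) -> [18, 23]
peek()->23
pop()->23, [18]
push(10) -> [18, 10]
pop()->10, [18]

Final stack: [18]


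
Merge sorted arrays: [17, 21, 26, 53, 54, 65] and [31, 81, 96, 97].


Take 17 from A
Take 21 from A
Take 26 from A
Take 31 from B
Take 53 from A
Take 54 from A
Take 65 from A

Merged: [17, 21, 26, 31, 53, 54, 65, 81, 96, 97]


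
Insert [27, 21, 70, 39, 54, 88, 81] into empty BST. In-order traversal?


Insert 27: root
Insert 21: L from 27
Insert 70: R from 27
Insert 39: R from 27 -> L from 70
Insert 54: R from 27 -> L from 70 -> R from 39
Insert 88: R from 27 -> R from 70
Insert 81: R from 27 -> R from 70 -> L from 88

In-order: [21, 27, 39, 54, 70, 81, 88]


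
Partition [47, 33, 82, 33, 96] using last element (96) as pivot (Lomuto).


Pivot: 96
  47 <= 96: advance i (no swap)
  33 <= 96: advance i (no swap)
  82 <= 96: advance i (no swap)
  33 <= 96: advance i (no swap)
Place pivot at 4: [47, 33, 82, 33, 96]

Partitioned: [47, 33, 82, 33, 96]


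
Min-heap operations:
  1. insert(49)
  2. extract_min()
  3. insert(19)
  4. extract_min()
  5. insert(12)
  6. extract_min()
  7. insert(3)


insert(49) -> [49]
extract_min()->49, []
insert(19) -> [19]
extract_min()->19, []
insert(12) -> [12]
extract_min()->12, []
insert(3) -> [3]

Final heap: [3]


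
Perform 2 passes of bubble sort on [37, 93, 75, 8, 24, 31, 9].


Initial: [37, 93, 75, 8, 24, 31, 9]
Pass 1: [37, 75, 8, 24, 31, 9, 93] (5 swaps)
Pass 2: [37, 8, 24, 31, 9, 75, 93] (4 swaps)

After 2 passes: [37, 8, 24, 31, 9, 75, 93]


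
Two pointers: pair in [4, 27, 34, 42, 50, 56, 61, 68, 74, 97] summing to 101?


lo=0(4)+hi=9(97)=101

Yes: 4+97=101


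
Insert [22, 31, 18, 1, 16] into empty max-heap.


Insert 22: [22]
Insert 31: [31, 22]
Insert 18: [31, 22, 18]
Insert 1: [31, 22, 18, 1]
Insert 16: [31, 22, 18, 1, 16]

Final heap: [31, 22, 18, 1, 16]


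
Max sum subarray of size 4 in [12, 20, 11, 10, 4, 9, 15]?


[0:4]: 53
[1:5]: 45
[2:6]: 34
[3:7]: 38

Max: 53 at [0:4]


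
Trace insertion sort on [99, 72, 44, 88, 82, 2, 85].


Initial: [99, 72, 44, 88, 82, 2, 85]
Insert 72: [72, 99, 44, 88, 82, 2, 85]
Insert 44: [44, 72, 99, 88, 82, 2, 85]
Insert 88: [44, 72, 88, 99, 82, 2, 85]
Insert 82: [44, 72, 82, 88, 99, 2, 85]
Insert 2: [2, 44, 72, 82, 88, 99, 85]
Insert 85: [2, 44, 72, 82, 85, 88, 99]

Sorted: [2, 44, 72, 82, 85, 88, 99]


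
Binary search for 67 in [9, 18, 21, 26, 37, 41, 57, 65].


Step 1: lo=0, hi=7, mid=3, val=26
Step 2: lo=4, hi=7, mid=5, val=41
Step 3: lo=6, hi=7, mid=6, val=57
Step 4: lo=7, hi=7, mid=7, val=65

Not found


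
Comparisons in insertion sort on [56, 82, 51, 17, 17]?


Algorithm: insertion sort
Input: [56, 82, 51, 17, 17]
Sorted: [17, 17, 51, 56, 82]

10


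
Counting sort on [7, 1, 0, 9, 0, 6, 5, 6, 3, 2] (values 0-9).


Input: [7, 1, 0, 9, 0, 6, 5, 6, 3, 2]
Counts: [2, 1, 1, 1, 0, 1, 2, 1, 0, 1]

Sorted: [0, 0, 1, 2, 3, 5, 6, 6, 7, 9]


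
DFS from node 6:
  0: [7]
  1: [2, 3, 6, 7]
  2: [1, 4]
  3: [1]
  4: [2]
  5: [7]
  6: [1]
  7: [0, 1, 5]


Visit 6, push [1]
Visit 1, push [7, 3, 2]
Visit 2, push [4]
Visit 4, push []
Visit 3, push []
Visit 7, push [5, 0]
Visit 0, push []
Visit 5, push []

DFS order: [6, 1, 2, 4, 3, 7, 0, 5]


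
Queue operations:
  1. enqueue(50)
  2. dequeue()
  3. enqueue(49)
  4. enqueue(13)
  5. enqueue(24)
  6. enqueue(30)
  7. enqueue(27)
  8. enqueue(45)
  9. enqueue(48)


enqueue(50) -> [50]
dequeue()->50, []
enqueue(49) -> [49]
enqueue(13) -> [49, 13]
enqueue(24) -> [49, 13, 24]
enqueue(30) -> [49, 13, 24, 30]
enqueue(27) -> [49, 13, 24, 30, 27]
enqueue(45) -> [49, 13, 24, 30, 27, 45]
enqueue(48) -> [49, 13, 24, 30, 27, 45, 48]

Final queue: [49, 13, 24, 30, 27, 45, 48]


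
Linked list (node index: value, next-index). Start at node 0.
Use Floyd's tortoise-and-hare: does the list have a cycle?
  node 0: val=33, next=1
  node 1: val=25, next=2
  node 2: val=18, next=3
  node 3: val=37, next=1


Floyd's tortoise (slow, +1) and hare (fast, +2):
  init: slow=0, fast=0
  step 1: slow=1, fast=2
  step 2: slow=2, fast=1
  step 3: slow=3, fast=3
  slow == fast at node 3: cycle detected

Cycle: yes


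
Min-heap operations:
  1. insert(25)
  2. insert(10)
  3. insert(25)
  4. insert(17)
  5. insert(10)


insert(25) -> [25]
insert(10) -> [10, 25]
insert(25) -> [10, 25, 25]
insert(17) -> [10, 17, 25, 25]
insert(10) -> [10, 10, 25, 25, 17]

Final heap: [10, 10, 25, 25, 17]


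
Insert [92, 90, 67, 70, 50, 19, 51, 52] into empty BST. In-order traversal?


Insert 92: root
Insert 90: L from 92
Insert 67: L from 92 -> L from 90
Insert 70: L from 92 -> L from 90 -> R from 67
Insert 50: L from 92 -> L from 90 -> L from 67
Insert 19: L from 92 -> L from 90 -> L from 67 -> L from 50
Insert 51: L from 92 -> L from 90 -> L from 67 -> R from 50
Insert 52: L from 92 -> L from 90 -> L from 67 -> R from 50 -> R from 51

In-order: [19, 50, 51, 52, 67, 70, 90, 92]


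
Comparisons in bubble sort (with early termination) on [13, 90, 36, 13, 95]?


Algorithm: bubble sort (with early termination)
Input: [13, 90, 36, 13, 95]
Sorted: [13, 13, 36, 90, 95]

9


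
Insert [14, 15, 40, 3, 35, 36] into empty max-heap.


Insert 14: [14]
Insert 15: [15, 14]
Insert 40: [40, 14, 15]
Insert 3: [40, 14, 15, 3]
Insert 35: [40, 35, 15, 3, 14]
Insert 36: [40, 35, 36, 3, 14, 15]

Final heap: [40, 35, 36, 3, 14, 15]


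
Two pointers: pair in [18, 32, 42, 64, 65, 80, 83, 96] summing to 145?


lo=0(18)+hi=7(96)=114
lo=1(32)+hi=7(96)=128
lo=2(42)+hi=7(96)=138
lo=3(64)+hi=7(96)=160
lo=3(64)+hi=6(83)=147
lo=3(64)+hi=5(80)=144
lo=4(65)+hi=5(80)=145

Yes: 65+80=145


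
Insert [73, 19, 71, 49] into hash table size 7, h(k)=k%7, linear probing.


Insert 73: h=3 -> slot 3
Insert 19: h=5 -> slot 5
Insert 71: h=1 -> slot 1
Insert 49: h=0 -> slot 0

Table: [49, 71, None, 73, None, 19, None]


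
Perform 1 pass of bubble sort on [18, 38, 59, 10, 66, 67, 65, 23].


Initial: [18, 38, 59, 10, 66, 67, 65, 23]
Pass 1: [18, 38, 10, 59, 66, 65, 23, 67] (3 swaps)

After 1 pass: [18, 38, 10, 59, 66, 65, 23, 67]


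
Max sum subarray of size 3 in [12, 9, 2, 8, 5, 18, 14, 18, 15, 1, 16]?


[0:3]: 23
[1:4]: 19
[2:5]: 15
[3:6]: 31
[4:7]: 37
[5:8]: 50
[6:9]: 47
[7:10]: 34
[8:11]: 32

Max: 50 at [5:8]


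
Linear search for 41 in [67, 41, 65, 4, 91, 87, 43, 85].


i=0: 67!=41
i=1: 41==41 found!

Found at 1, 2 comps


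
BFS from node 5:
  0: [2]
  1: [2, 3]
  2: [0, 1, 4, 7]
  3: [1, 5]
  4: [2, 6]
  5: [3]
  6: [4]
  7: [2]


Visit 5, enqueue [3]
Visit 3, enqueue [1]
Visit 1, enqueue [2]
Visit 2, enqueue [0, 4, 7]
Visit 0, enqueue []
Visit 4, enqueue [6]
Visit 7, enqueue []
Visit 6, enqueue []

BFS order: [5, 3, 1, 2, 0, 4, 7, 6]


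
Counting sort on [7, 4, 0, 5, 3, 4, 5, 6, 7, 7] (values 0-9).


Input: [7, 4, 0, 5, 3, 4, 5, 6, 7, 7]
Counts: [1, 0, 0, 1, 2, 2, 1, 3, 0, 0]

Sorted: [0, 3, 4, 4, 5, 5, 6, 7, 7, 7]


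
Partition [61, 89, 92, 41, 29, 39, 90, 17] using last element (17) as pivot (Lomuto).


Pivot: 17
Place pivot at 0: [17, 89, 92, 41, 29, 39, 90, 61]

Partitioned: [17, 89, 92, 41, 29, 39, 90, 61]


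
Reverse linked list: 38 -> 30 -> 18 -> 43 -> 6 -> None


Step 1: curr=38, set curr.next=prev(None) | reversed so far: 38
Step 2: curr=30, set curr.next=prev(38) | reversed so far: 30 -> 38
Step 3: curr=18, set curr.next=prev(30) | reversed so far: 18 -> 30 -> 38
Step 4: curr=43, set curr.next=prev(18) | reversed so far: 43 -> 18 -> 30 -> 38
Step 5: curr=6, set curr.next=prev(43) | reversed so far: 6 -> 43 -> 18 -> 30 -> 38

6 -> 43 -> 18 -> 30 -> 38 -> None


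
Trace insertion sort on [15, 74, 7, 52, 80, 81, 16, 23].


Initial: [15, 74, 7, 52, 80, 81, 16, 23]
Insert 74: [15, 74, 7, 52, 80, 81, 16, 23]
Insert 7: [7, 15, 74, 52, 80, 81, 16, 23]
Insert 52: [7, 15, 52, 74, 80, 81, 16, 23]
Insert 80: [7, 15, 52, 74, 80, 81, 16, 23]
Insert 81: [7, 15, 52, 74, 80, 81, 16, 23]
Insert 16: [7, 15, 16, 52, 74, 80, 81, 23]
Insert 23: [7, 15, 16, 23, 52, 74, 80, 81]

Sorted: [7, 15, 16, 23, 52, 74, 80, 81]


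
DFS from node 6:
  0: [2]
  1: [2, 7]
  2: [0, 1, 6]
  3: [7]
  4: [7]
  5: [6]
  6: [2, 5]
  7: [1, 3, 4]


Visit 6, push [5, 2]
Visit 2, push [1, 0]
Visit 0, push []
Visit 1, push [7]
Visit 7, push [4, 3]
Visit 3, push []
Visit 4, push []
Visit 5, push []

DFS order: [6, 2, 0, 1, 7, 3, 4, 5]


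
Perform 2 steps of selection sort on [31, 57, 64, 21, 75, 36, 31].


Initial: [31, 57, 64, 21, 75, 36, 31]
Step 1: min=21 at 3
  Swap: [21, 57, 64, 31, 75, 36, 31]
Step 2: min=31 at 3
  Swap: [21, 31, 64, 57, 75, 36, 31]

After 2 steps: [21, 31, 64, 57, 75, 36, 31]


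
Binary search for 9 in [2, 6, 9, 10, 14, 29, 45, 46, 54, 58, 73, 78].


Step 1: lo=0, hi=11, mid=5, val=29
Step 2: lo=0, hi=4, mid=2, val=9

Found at index 2


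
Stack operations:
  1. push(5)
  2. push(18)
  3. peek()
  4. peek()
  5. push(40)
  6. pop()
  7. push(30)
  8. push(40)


push(5) -> [5]
push(18) -> [5, 18]
peek()->18
peek()->18
push(40) -> [5, 18, 40]
pop()->40, [5, 18]
push(30) -> [5, 18, 30]
push(40) -> [5, 18, 30, 40]

Final stack: [5, 18, 30, 40]
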